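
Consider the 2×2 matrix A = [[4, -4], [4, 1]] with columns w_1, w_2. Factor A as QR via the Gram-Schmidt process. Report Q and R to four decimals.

w_1 = (4, 4); ‖w_1‖ = 5.6569, so e_1 = (0.7071, 0.7071).
e_1·w_2 = 0.7071·(-4) + 0.7071·1 = -2.1213.
u_2 = w_2 + 2.1213·e_1 = (-2.5000, 2.5000).
‖u_2‖ = 3.5355, so e_2 = (-0.7071, 0.7071).

Q = [[0.7071, -0.7071], [0.7071, 0.7071]], R = [[5.6569, -2.1213], [0.0000, 3.5355]]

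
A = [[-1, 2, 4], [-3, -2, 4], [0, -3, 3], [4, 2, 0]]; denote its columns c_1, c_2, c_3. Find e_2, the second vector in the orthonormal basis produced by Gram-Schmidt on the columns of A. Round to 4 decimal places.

e_1 = c_1/‖c_1‖ = (-1, -3, 0, 4)/5.0990 = (-0.1961, -0.5883, 0.0000, 0.7845).
r_{12} = e_1·c_2 = 2.3534.
u_2 = c_2 − 2.3534·e_1 = (2.4615, -0.6154, -3.0000, 0.1538).
‖u_2‖ = 3.9321, so e_2 = (0.6260, -0.1565, -0.7629, 0.0391).

e_2 = (0.6260, -0.1565, -0.7629, 0.0391)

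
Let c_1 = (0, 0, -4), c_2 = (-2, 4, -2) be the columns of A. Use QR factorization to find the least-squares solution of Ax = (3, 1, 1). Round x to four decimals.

x = (-0.2000, -0.1000)

e_1 = c_1/‖c_1‖ = (0, 0, -4)/4.0000 = (0.0000, 0.0000, -1.0000).
r_{12} = e_1·c_2 = 2.0000.
u_2 = c_2 − 2.0000·e_1 = (-2.0000, 4.0000, 0.0000).
‖u_2‖ = 4.4721, so e_2 = (-0.4472, 0.8944, 0.0000).
Qᵀb = (-1.0000, -0.4472).
Back-substitute: x_2 = -0.4472/4.4721 = -0.1000.
x_1 = (-1.0000 − 2.0000·(-0.1000))/4.0000 = -0.2000.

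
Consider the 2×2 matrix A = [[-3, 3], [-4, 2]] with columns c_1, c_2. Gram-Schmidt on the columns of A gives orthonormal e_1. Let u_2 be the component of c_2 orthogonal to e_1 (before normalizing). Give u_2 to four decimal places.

c_1 = (-3, -4); ‖c_1‖ = 5.0000, so e_1 = (-0.6000, -0.8000).
e_1·c_2 = (-0.6000)·3 + (-0.8000)·2 = -3.4000.
u_2 = c_2 + 3.4000·e_1 = (0.9600, -0.7200).

u_2 = (0.9600, -0.7200)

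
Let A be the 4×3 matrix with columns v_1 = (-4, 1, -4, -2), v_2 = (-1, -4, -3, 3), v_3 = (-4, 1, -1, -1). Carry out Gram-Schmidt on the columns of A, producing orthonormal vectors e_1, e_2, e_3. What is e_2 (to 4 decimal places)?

e_2 = (-0.0602, -0.7135, -0.4031, 0.5699)

e_1 = v_1/‖v_1‖ = (-4, 1, -4, -2)/6.0828 = (-0.6576, 0.1644, -0.6576, -0.3288).
r_{12} = e_1·v_2 = 0.9864.
u_2 = v_2 − 0.9864·e_1 = (-0.3514, -4.1622, -2.3514, 3.3243).
‖u_2‖ = 5.8333, so e_2 = (-0.0602, -0.7135, -0.4031, 0.5699).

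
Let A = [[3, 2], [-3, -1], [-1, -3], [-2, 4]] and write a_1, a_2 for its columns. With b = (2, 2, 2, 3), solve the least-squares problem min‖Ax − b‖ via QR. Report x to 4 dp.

a_1 = (3, -3, -1, -2); ‖a_1‖ = 4.7958, so q_1 = (0.6255, -0.6255, -0.2085, -0.4170).
q_1·a_2 = 0.6255·2 + (-0.6255)·(-1) + (-0.2085)·(-3) + (-0.4170)·4 = 0.8341.
u_2 = a_2 − 0.8341·q_1 = (1.4783, -0.4783, -2.8261, 4.3478).
‖u_2‖ = 5.4133, so q_2 = (0.2731, -0.0883, -0.5221, 0.8032).
Qᵀb = (-1.6681, 1.7348).
Back-substitute: x_2 = 1.7348/5.4133 = 0.3205.
x_1 = (-1.6681 − 0.8341·0.3205)/4.7958 = -0.4036.

x = (-0.4036, 0.3205)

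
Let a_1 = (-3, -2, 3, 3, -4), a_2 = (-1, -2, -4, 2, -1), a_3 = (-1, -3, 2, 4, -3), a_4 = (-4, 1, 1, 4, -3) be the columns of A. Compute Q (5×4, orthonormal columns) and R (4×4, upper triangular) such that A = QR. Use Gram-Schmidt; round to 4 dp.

e_1 = a_1/‖a_1‖ = (-3, -2, 3, 3, -4)/6.8557 = (-0.4376, -0.2917, 0.4376, 0.4376, -0.5835).
r_{12} = e_1·a_2 = 0.7293.
u_2 = a_2 − 0.7293·e_1 = (-0.6809, -1.7872, -4.3191, 1.6809, -0.5745).
‖u_2‖ = 5.0466, so e_2 = (-0.1349, -0.3541, -0.8559, 0.3331, -0.1138).
r_{13} = e_1·a_3 = 5.6887; r_{23} = e_2·a_3 = 1.1594.
u_3 = a_3 − 5.6887·e_1 − 1.1594·e_2 = (1.6458, -0.9298, 0.5029, 1.1245, 0.4511).
‖u_3‖ = 2.3009, so e_3 = (0.7153, -0.4041, 0.2186, 0.4887, 0.1961).
r_{14} = e_1·a_4 = 5.3970; r_{24} = e_2·a_4 = 1.0034; r_{34} = e_3·a_4 = -1.6800.
u_4 = a_4 − 5.3970·e_1 − 1.0034·e_2 + 1.6800·e_3 = (-0.3012, 2.2509, -0.1357, 2.1251, 0.5926).
‖u_4‖ = 3.1691, so e_4 = (-0.0951, 0.7103, -0.0428, 0.6706, 0.1870).

Q = [[-0.4376, -0.1349, 0.7153, -0.0951], [-0.2917, -0.3541, -0.4041, 0.7103], [0.4376, -0.8559, 0.2186, -0.0428], [0.4376, 0.3331, 0.4887, 0.6706], [-0.5835, -0.1138, 0.1961, 0.1870]], R = [[6.8557, 0.7293, 5.6887, 5.3970], [0.0000, 5.0466, 1.1594, 1.0034], [0.0000, 0.0000, 2.3009, -1.6800], [0.0000, 0.0000, 0.0000, 3.1691]]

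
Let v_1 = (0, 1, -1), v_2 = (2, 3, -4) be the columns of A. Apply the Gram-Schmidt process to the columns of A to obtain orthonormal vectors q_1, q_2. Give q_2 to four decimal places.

v_1 = (0, 1, -1); ‖v_1‖ = 1.4142, so q_1 = (0.0000, 0.7071, -0.7071).
q_1·v_2 = 0.0000·2 + 0.7071·3 + (-0.7071)·(-4) = 4.9497.
u_2 = v_2 − 4.9497·q_1 = (2.0000, -0.5000, -0.5000).
‖u_2‖ = 2.1213, so q_2 = (0.9428, -0.2357, -0.2357).

q_2 = (0.9428, -0.2357, -0.2357)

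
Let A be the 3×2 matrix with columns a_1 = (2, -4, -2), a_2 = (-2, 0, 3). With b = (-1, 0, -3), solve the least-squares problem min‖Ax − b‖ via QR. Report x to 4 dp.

a_1 = (2, -4, -2); ‖a_1‖ = 4.8990, so q_1 = (0.4082, -0.8165, -0.4082).
q_1·a_2 = 0.4082·(-2) + (-0.8165)·0 + (-0.4082)·3 = -2.0412.
u_2 = a_2 + 2.0412·q_1 = (-1.1667, -1.6667, 2.1667).
‖u_2‖ = 2.9721, so q_2 = (-0.3925, -0.5608, 0.7290).
Qᵀb = (0.8165, -1.7945).
Back-substitute: x_2 = -1.7945/2.9721 = -0.6038.
x_1 = (0.8165 + 2.0412·(-0.6038))/4.8990 = -0.0849.

x = (-0.0849, -0.6038)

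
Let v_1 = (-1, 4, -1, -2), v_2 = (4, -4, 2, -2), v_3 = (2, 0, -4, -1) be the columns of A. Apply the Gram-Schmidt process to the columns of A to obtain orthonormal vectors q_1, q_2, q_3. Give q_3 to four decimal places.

q_3 = (0.3467, -0.1314, -0.9283, 0.0279)

q_1 = v_1/‖v_1‖ = (-1, 4, -1, -2)/4.6904 = (-0.2132, 0.8528, -0.2132, -0.4264).
r_{12} = q_1·v_2 = -3.8376.
u_2 = v_2 + 3.8376·q_1 = (3.1818, -0.7273, 1.1818, -3.6364).
‖u_2‖ = 5.0272, so q_2 = (0.6329, -0.1447, 0.2351, -0.7233).
r_{13} = q_1·v_3 = 0.8528; r_{23} = q_2·v_3 = 1.0488.
u_3 = v_3 − 0.8528·q_1 − 1.0488·q_2 = (1.5180, -0.5755, -4.0647, 0.1223).
‖u_3‖ = 4.3787, so q_3 = (0.3467, -0.1314, -0.9283, 0.0279).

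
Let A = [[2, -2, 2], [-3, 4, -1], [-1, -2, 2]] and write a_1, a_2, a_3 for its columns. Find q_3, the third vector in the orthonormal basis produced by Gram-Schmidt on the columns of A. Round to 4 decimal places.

a_1 = (2, -3, -1); ‖a_1‖ = 3.7417, so q_1 = (0.5345, -0.8018, -0.2673).
q_1·a_2 = 0.5345·(-2) + (-0.8018)·4 + (-0.2673)·(-2) = -3.7417.
u_2 = a_2 + 3.7417·q_1 = (0.0000, 1.0000, -3.0000).
‖u_2‖ = 3.1623, so q_2 = (0.0000, 0.3162, -0.9487).
q_1·a_3 = 0.5345·2 + (-0.8018)·(-1) + (-0.2673)·2 = 1.3363; q_2·a_3 = 0.0000·2 + 0.3162·(-1) + (-0.9487)·2 = -2.2136.
u_3 = a_3 − 1.3363·q_1 + 2.2136·q_2 = (1.2857, 0.7714, 0.2571).
‖u_3‖ = 1.5213, so q_3 = (0.8452, 0.5071, 0.1690).

q_3 = (0.8452, 0.5071, 0.1690)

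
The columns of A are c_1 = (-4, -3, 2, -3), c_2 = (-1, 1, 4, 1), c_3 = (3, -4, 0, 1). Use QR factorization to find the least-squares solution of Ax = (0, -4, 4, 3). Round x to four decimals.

c_1 = (-4, -3, 2, -3); ‖c_1‖ = 6.1644, so e_1 = (-0.6489, -0.4867, 0.3244, -0.4867).
e_1·c_2 = (-0.6489)·(-1) + (-0.4867)·1 + 0.3244·4 + (-0.4867)·1 = 0.9733.
u_2 = c_2 − 0.9733·e_1 = (-0.3684, 1.4737, 3.6842, 1.4737).
‖u_2‖ = 4.2488, so e_2 = (-0.0867, 0.3468, 0.8671, 0.3468).
e_1·c_3 = (-0.6489)·3 + (-0.4867)·(-4) + 0.3244·0 + (-0.4867)·1 = -0.4867; e_2·c_3 = (-0.0867)·3 + 0.3468·(-4) + 0.8671·0 + 0.3468·1 = -1.3007.
u_3 = c_3 + 0.4867·e_1 + 1.3007·e_2 = (2.5714, -3.7857, 1.2857, 1.2143).
‖u_3‖ = 4.9063, so e_3 = (0.5241, -0.7716, 0.2621, 0.2475).
Qᵀb = (1.7844, 3.1216, 4.8771).
Back-substitute: x_3 = 4.8771/4.9063 = 0.9941.
x_2 = (3.1216 + 1.3007·0.9941)/4.2488 = 1.0390.
x_1 = (1.7844 − 0.9733·1.0390 + 0.4867·0.9941)/6.1644 = 0.2039.

x = (0.2039, 1.0390, 0.9941)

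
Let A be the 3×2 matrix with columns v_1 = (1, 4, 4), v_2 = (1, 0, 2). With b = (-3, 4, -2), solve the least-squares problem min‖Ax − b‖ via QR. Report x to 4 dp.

v_1 = (1, 4, 4); ‖v_1‖ = 5.7446, so q_1 = (0.1741, 0.6963, 0.6963).
q_1·v_2 = 0.1741·1 + 0.6963·0 + 0.6963·2 = 1.5667.
u_2 = v_2 − 1.5667·q_1 = (0.7273, -1.0909, 0.9091).
‖u_2‖ = 1.5954, so q_2 = (0.4558, -0.6838, 0.5698).
Qᵀb = (0.8704, -5.2422).
Back-substitute: x_2 = -5.2422/1.5954 = -3.2857.
x_1 = (0.8704 − 1.5667·(-3.2857))/5.7446 = 1.0476.

x = (1.0476, -3.2857)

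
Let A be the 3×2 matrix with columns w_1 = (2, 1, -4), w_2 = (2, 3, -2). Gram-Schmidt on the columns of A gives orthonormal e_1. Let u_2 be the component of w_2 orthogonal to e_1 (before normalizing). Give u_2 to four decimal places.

u_2 = (0.5714, 2.2857, 0.8571)

w_1 = (2, 1, -4); ‖w_1‖ = 4.5826, so e_1 = (0.4364, 0.2182, -0.8729).
e_1·w_2 = 0.4364·2 + 0.2182·3 + (-0.8729)·(-2) = 3.2733.
u_2 = w_2 − 3.2733·e_1 = (0.5714, 2.2857, 0.8571).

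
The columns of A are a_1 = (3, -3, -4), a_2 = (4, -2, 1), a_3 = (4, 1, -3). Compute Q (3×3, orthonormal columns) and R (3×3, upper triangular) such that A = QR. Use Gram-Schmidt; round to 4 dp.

Q = [[0.5145, 0.7083, 0.4833], [-0.5145, -0.1959, 0.8348], [-0.6860, 0.6782, -0.2636]], R = [[5.8310, 2.4010, 3.6015], [0.0000, 3.9032, 0.6028], [0.0000, 0.0000, 3.5589]]

a_1 = (3, -3, -4); ‖a_1‖ = 5.8310, so q_1 = (0.5145, -0.5145, -0.6860).
q_1·a_2 = 0.5145·4 + (-0.5145)·(-2) + (-0.6860)·1 = 2.4010.
u_2 = a_2 − 2.4010·q_1 = (2.7647, -0.7647, 2.6471).
‖u_2‖ = 3.9032, so q_2 = (0.7083, -0.1959, 0.6782).
q_1·a_3 = 0.5145·4 + (-0.5145)·1 + (-0.6860)·(-3) = 3.6015; q_2·a_3 = 0.7083·4 + (-0.1959)·1 + 0.6782·(-3) = 0.6028.
u_3 = a_3 − 3.6015·q_1 − 0.6028·q_2 = (1.7201, 2.9710, -0.9382).
‖u_3‖ = 3.5589, so q_3 = (0.4833, 0.8348, -0.2636).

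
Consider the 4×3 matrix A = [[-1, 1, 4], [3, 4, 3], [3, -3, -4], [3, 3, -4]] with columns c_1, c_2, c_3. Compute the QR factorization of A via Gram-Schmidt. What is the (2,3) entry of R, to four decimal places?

r_{23} = 4.2363

e_1 = c_1/‖c_1‖ = (-1, 3, 3, 3)/5.2915 = (-0.1890, 0.5669, 0.5669, 0.5669).
r_{12} = e_1·c_2 = 2.0788.
u_2 = c_2 − 2.0788·e_1 = (1.3929, 2.8214, -4.1786, 1.8214).
‖u_2‖ = 5.5388, so e_2 = (0.2515, 0.5094, -0.7544, 0.3288).
r_{23} = e_2·c_3 = 4.2363.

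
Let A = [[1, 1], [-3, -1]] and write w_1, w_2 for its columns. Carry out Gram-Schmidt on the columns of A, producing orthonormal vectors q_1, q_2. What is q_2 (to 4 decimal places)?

q_2 = (0.9487, 0.3162)

w_1 = (1, -3); ‖w_1‖ = 3.1623, so q_1 = (0.3162, -0.9487).
q_1·w_2 = 0.3162·1 + (-0.9487)·(-1) = 1.2649.
u_2 = w_2 − 1.2649·q_1 = (0.6000, 0.2000).
‖u_2‖ = 0.6325, so q_2 = (0.9487, 0.3162).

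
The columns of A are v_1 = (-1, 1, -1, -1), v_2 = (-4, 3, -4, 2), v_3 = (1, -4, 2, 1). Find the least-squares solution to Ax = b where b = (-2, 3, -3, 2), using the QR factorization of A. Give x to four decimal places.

v_1 = (-1, 1, -1, -1); ‖v_1‖ = 2.0000, so q_1 = (-0.5000, 0.5000, -0.5000, -0.5000).
q_1·v_2 = (-0.5000)·(-4) + 0.5000·3 + (-0.5000)·(-4) + (-0.5000)·2 = 4.5000.
u_2 = v_2 − 4.5000·q_1 = (-1.7500, 0.7500, -1.7500, 4.2500).
‖u_2‖ = 4.9749, so q_2 = (-0.3518, 0.1508, -0.3518, 0.8543).
q_1·v_3 = (-0.5000)·1 + 0.5000·(-4) + (-0.5000)·2 + (-0.5000)·1 = -4.0000; q_2·v_3 = (-0.3518)·1 + 0.1508·(-4) + (-0.3518)·2 + 0.8543·1 = -0.8040.
u_3 = v_3 + 4.0000·q_1 + 0.8040·q_2 = (-1.2828, -1.8788, -0.2828, -0.3131).
‖u_3‖ = 2.3138, so q_3 = (-0.5544, -0.8120, -0.1222, -0.1353).
Qᵀb = (3.0000, 3.9196, -1.2311).
Back-substitute: x_3 = -1.2311/2.3138 = -0.5321.
x_2 = (3.9196 + 0.8040·(-0.5321))/4.9749 = 0.7019.
x_1 = (3.0000 − 4.5000·0.7019 + 4.0000·(-0.5321))/2.0000 = -1.1434.

x = (-1.1434, 0.7019, -0.5321)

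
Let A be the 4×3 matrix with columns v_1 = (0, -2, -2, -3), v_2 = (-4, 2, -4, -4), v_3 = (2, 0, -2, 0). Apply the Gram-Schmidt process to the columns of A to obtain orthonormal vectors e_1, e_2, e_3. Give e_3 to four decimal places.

e_1 = v_1/‖v_1‖ = (0, -2, -2, -3)/4.1231 = (0.0000, -0.4851, -0.4851, -0.7276).
r_{12} = e_1·v_2 = 3.8806.
u_2 = v_2 − 3.8806·e_1 = (-4.0000, 3.8824, -2.1176, -1.1765).
‖u_2‖ = 6.0779, so e_2 = (-0.6581, 0.6388, -0.3484, -0.1936).
r_{13} = e_1·v_3 = 0.9701; r_{23} = e_2·v_3 = -0.6194.
u_3 = v_3 − 0.9701·e_1 + 0.6194·e_2 = (1.5924, 0.8662, -1.7452, 0.5860).
‖u_3‖ = 2.5836, so e_3 = (0.6163, 0.3353, -0.6755, 0.2268).

e_3 = (0.6163, 0.3353, -0.6755, 0.2268)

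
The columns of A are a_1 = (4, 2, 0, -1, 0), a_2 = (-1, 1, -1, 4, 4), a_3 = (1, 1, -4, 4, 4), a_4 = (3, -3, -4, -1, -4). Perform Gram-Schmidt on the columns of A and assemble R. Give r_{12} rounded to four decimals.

a_1 = (4, 2, 0, -1, 0); ‖a_1‖ = 4.5826, so e_1 = (0.8729, 0.4364, 0.0000, -0.2182, 0.0000).
r_{12} = e_1·a_2 = -1.3093.

r_{12} = -1.3093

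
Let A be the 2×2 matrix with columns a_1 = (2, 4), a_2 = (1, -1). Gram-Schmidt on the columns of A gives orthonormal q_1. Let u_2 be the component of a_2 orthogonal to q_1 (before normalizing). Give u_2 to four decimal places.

u_2 = (1.2000, -0.6000)

a_1 = (2, 4); ‖a_1‖ = 4.4721, so q_1 = (0.4472, 0.8944).
q_1·a_2 = 0.4472·1 + 0.8944·(-1) = -0.4472.
u_2 = a_2 + 0.4472·q_1 = (1.2000, -0.6000).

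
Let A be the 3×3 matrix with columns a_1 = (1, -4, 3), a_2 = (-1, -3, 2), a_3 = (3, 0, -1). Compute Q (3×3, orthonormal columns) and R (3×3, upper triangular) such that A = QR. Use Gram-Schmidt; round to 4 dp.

a_1 = (1, -4, 3); ‖a_1‖ = 5.0990, so q_1 = (0.1961, -0.7845, 0.5883).
q_1·a_2 = 0.1961·(-1) + (-0.7845)·(-3) + 0.5883·2 = 3.3340.
u_2 = a_2 − 3.3340·q_1 = (-1.6538, -0.3846, 0.0385).
‖u_2‖ = 1.6984, so q_2 = (-0.9738, -0.2265, 0.0226).
q_1·a_3 = 0.1961·3 + (-0.7845)·0 + 0.5883·(-1) = 0.0000; q_2·a_3 = (-0.9738)·3 + (-0.2265)·0 + 0.0226·(-1) = -2.9439.
u_3 = a_3 + 0.0000·q_1 + 2.9439·q_2 = (0.1333, -0.6667, -0.9333).
‖u_3‖ = 1.1547, so q_3 = (0.1155, -0.5774, -0.8083).

Q = [[0.1961, -0.9738, 0.1155], [-0.7845, -0.2265, -0.5774], [0.5883, 0.0226, -0.8083]], R = [[5.0990, 3.3340, 0.0000], [0.0000, 1.6984, -2.9439], [0.0000, 0.0000, 1.1547]]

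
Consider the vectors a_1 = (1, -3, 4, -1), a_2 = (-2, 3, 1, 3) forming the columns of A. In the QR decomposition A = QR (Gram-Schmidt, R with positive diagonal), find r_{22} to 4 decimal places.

e_1 = a_1/‖a_1‖ = (1, -3, 4, -1)/5.1962 = (0.1925, -0.5774, 0.7698, -0.1925).
r_{12} = e_1·a_2 = -1.9245.
u_2 = a_2 + 1.9245·e_1 = (-1.6296, 1.8889, 2.4815, 2.6296).
r_{22} = ‖u_2‖ = 4.3928.

r_{22} = 4.3928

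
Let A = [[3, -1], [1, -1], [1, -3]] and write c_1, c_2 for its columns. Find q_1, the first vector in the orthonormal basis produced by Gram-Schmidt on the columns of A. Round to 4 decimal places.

q_1 = (0.9045, 0.3015, 0.3015)

q_1 = c_1/‖c_1‖ = (3, 1, 1)/3.3166 = (0.9045, 0.3015, 0.3015).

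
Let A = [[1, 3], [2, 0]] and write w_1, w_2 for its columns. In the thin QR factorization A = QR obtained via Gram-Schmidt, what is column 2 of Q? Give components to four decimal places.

q_2 = (0.8944, -0.4472)

q_1 = w_1/‖w_1‖ = (1, 2)/2.2361 = (0.4472, 0.8944).
r_{12} = q_1·w_2 = 1.3416.
u_2 = w_2 − 1.3416·q_1 = (2.4000, -1.2000).
‖u_2‖ = 2.6833, so q_2 = (0.8944, -0.4472).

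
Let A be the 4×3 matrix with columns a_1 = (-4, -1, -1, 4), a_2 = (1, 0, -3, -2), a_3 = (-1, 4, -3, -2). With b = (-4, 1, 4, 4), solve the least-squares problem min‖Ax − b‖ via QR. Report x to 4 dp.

a_1 = (-4, -1, -1, 4); ‖a_1‖ = 5.8310, so q_1 = (-0.6860, -0.1715, -0.1715, 0.6860).
q_1·a_2 = (-0.6860)·1 + (-0.1715)·0 + (-0.1715)·(-3) + 0.6860·(-2) = -1.5435.
u_2 = a_2 + 1.5435·q_1 = (-0.0588, -0.2647, -3.2647, -0.9412).
‖u_2‖ = 3.4085, so q_2 = (-0.0173, -0.0777, -0.9578, -0.2761).
q_1·a_3 = (-0.6860)·(-1) + (-0.1715)·4 + (-0.1715)·(-3) + 0.6860·(-2) = -0.8575; q_2·a_3 = (-0.0173)·(-1) + (-0.0777)·4 + (-0.9578)·(-3) + (-0.2761)·(-2) = 3.1323.
u_3 = a_3 + 0.8575·q_1 − 3.1323·q_2 = (-1.5342, 4.0962, -0.1468, -0.5468).
‖u_3‖ = 4.4106, so q_3 = (-0.3478, 0.9287, -0.0333, -0.1240).
Qᵀb = (4.6305, -4.9444, 1.6910).
Back-substitute: x_3 = 1.6910/4.4106 = 0.3834.
x_2 = (-4.9444 − 3.1323·0.3834)/3.4085 = -1.8030.
x_1 = (4.6305 + 1.5435·(-1.8030) + 0.8575·0.3834)/5.8310 = 0.3732.

x = (0.3732, -1.8030, 0.3834)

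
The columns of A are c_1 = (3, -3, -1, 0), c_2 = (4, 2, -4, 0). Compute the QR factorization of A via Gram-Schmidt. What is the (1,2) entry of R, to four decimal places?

r_{12} = 2.2942

c_1 = (3, -3, -1, 0); ‖c_1‖ = 4.3589, so e_1 = (0.6882, -0.6882, -0.2294, 0.0000).
r_{12} = e_1·c_2 = 2.2942.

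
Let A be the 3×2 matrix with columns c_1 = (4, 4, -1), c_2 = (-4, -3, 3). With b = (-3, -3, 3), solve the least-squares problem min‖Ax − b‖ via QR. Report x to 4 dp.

e_1 = c_1/‖c_1‖ = (4, 4, -1)/5.7446 = (0.6963, 0.6963, -0.1741).
r_{12} = e_1·c_2 = -5.3964.
u_2 = c_2 + 5.3964·e_1 = (-0.2424, 0.7576, 2.0606).
‖u_2‖ = 2.2088, so e_2 = (-0.1098, 0.3430, 0.9329).
Qᵀb = (-4.7001, 2.0990).
Back-substitute: x_2 = 2.0990/2.2088 = 0.9503.
x_1 = (-4.7001 + 5.3964·0.9503)/5.7446 = 0.0745.

x = (0.0745, 0.9503)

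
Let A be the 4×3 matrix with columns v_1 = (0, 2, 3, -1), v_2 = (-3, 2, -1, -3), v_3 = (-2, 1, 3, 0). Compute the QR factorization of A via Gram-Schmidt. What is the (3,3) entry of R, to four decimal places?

e_1 = v_1/‖v_1‖ = (0, 2, 3, -1)/3.7417 = (0.0000, 0.5345, 0.8018, -0.2673).
r_{12} = e_1·v_2 = 1.0690.
u_2 = v_2 − 1.0690·e_1 = (-3.0000, 1.4286, -1.8571, -2.7143).
‖u_2‖ = 4.6752, so e_2 = (-0.6417, 0.3056, -0.3972, -0.5806).
r_{13} = e_1·v_3 = 2.9399; r_{23} = e_2·v_3 = 0.3972.
u_3 = v_3 − 2.9399·e_1 − 0.3972·e_2 = (-1.7451, -0.6928, 0.8007, 1.0163).
r_{33} = ‖u_3‖ = 2.2802.

r_{33} = 2.2802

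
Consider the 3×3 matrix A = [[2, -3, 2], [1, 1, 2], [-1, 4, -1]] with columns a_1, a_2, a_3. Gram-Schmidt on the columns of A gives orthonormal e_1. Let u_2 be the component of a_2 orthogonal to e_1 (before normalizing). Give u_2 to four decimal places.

a_1 = (2, 1, -1); ‖a_1‖ = 2.4495, so e_1 = (0.8165, 0.4082, -0.4082).
e_1·a_2 = 0.8165·(-3) + 0.4082·1 + (-0.4082)·4 = -3.6742.
u_2 = a_2 + 3.6742·e_1 = (0.0000, 2.5000, 2.5000).

u_2 = (0.0000, 2.5000, 2.5000)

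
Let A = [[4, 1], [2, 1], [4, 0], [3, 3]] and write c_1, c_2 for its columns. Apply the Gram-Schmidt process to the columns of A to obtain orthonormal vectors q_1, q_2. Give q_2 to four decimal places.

q_2 = (-0.1361, 0.1361, -0.5443, 0.8165)

c_1 = (4, 2, 4, 3); ‖c_1‖ = 6.7082, so q_1 = (0.5963, 0.2981, 0.5963, 0.4472).
q_1·c_2 = 0.5963·1 + 0.2981·1 + 0.5963·0 + 0.4472·3 = 2.2361.
u_2 = c_2 − 2.2361·q_1 = (-0.3333, 0.3333, -1.3333, 2.0000).
‖u_2‖ = 2.4495, so q_2 = (-0.1361, 0.1361, -0.5443, 0.8165).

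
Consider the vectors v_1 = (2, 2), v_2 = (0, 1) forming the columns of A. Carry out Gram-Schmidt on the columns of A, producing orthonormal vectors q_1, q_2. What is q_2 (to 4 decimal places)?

q_2 = (-0.7071, 0.7071)

v_1 = (2, 2); ‖v_1‖ = 2.8284, so q_1 = (0.7071, 0.7071).
q_1·v_2 = 0.7071·0 + 0.7071·1 = 0.7071.
u_2 = v_2 − 0.7071·q_1 = (-0.5000, 0.5000).
‖u_2‖ = 0.7071, so q_2 = (-0.7071, 0.7071).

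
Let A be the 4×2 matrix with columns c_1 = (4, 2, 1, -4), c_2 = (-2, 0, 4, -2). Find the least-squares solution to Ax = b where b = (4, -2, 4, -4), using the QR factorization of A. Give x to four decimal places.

x = (0.8073, 0.5321)

c_1 = (4, 2, 1, -4); ‖c_1‖ = 6.0828, so q_1 = (0.6576, 0.3288, 0.1644, -0.6576).
q_1·c_2 = 0.6576·(-2) + 0.3288·0 + 0.1644·4 + (-0.6576)·(-2) = 0.6576.
u_2 = c_2 − 0.6576·q_1 = (-2.4324, -0.2162, 3.8919, -1.5676).
‖u_2‖ = 4.8546, so q_2 = (-0.5011, -0.0445, 0.8017, -0.3229).
Qᵀb = (5.2608, 2.5832).
Back-substitute: x_2 = 2.5832/4.8546 = 0.5321.
x_1 = (5.2608 − 0.6576·0.5321)/6.0828 = 0.8073.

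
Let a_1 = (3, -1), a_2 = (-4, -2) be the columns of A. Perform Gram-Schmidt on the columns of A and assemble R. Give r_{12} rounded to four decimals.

q_1 = a_1/‖a_1‖ = (3, -1)/3.1623 = (0.9487, -0.3162).
r_{12} = q_1·a_2 = -3.1623.

r_{12} = -3.1623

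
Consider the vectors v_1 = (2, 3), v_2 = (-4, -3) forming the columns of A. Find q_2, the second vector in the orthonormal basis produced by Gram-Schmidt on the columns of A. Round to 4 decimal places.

q_2 = (-0.8321, 0.5547)

v_1 = (2, 3); ‖v_1‖ = 3.6056, so q_1 = (0.5547, 0.8321).
q_1·v_2 = 0.5547·(-4) + 0.8321·(-3) = -4.7150.
u_2 = v_2 + 4.7150·q_1 = (-1.3846, 0.9231).
‖u_2‖ = 1.6641, so q_2 = (-0.8321, 0.5547).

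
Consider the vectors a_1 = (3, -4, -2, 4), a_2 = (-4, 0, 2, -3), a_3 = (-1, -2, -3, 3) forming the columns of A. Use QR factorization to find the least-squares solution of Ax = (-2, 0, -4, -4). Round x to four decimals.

a_1 = (3, -4, -2, 4); ‖a_1‖ = 6.7082, so q_1 = (0.4472, -0.5963, -0.2981, 0.5963).
q_1·a_2 = 0.4472·(-4) + (-0.5963)·0 + (-0.2981)·2 + 0.5963·(-3) = -4.1740.
u_2 = a_2 + 4.1740·q_1 = (-2.1333, -2.4889, 0.7556, -0.5111).
‖u_2‖ = 3.4026, so q_2 = (-0.6270, -0.7315, 0.2221, -0.1502).
q_1·a_3 = 0.4472·(-1) + (-0.5963)·(-2) + (-0.2981)·(-3) + 0.5963·3 = 3.4286; q_2·a_3 = (-0.6270)·(-1) + (-0.7315)·(-2) + 0.2221·(-3) + (-0.1502)·3 = 0.9731.
u_3 = a_3 − 3.4286·q_1 − 0.9731·q_2 = (-1.9232, 0.7562, -2.1939, 1.1017).
‖u_3‖ = 3.2090, so q_3 = (-0.5993, 0.2357, -0.6837, 0.3433).
Qᵀb = (-2.0870, 0.9666, 2.5600).
Back-substitute: x_3 = 2.5600/3.2090 = 0.7978.
x_2 = (0.9666 − 0.9731·0.7978)/3.4026 = 0.0559.
x_1 = (-2.0870 + 4.1740·0.0559 − 3.4286·0.7978)/6.7082 = -0.6841.

x = (-0.6841, 0.0559, 0.7978)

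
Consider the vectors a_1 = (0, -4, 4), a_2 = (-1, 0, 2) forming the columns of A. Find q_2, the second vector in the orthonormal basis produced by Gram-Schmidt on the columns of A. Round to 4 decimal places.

a_1 = (0, -4, 4); ‖a_1‖ = 5.6569, so q_1 = (0.0000, -0.7071, 0.7071).
q_1·a_2 = 0.0000·(-1) + (-0.7071)·0 + 0.7071·2 = 1.4142.
u_2 = a_2 − 1.4142·q_1 = (-1.0000, 1.0000, 1.0000).
‖u_2‖ = 1.7321, so q_2 = (-0.5774, 0.5774, 0.5774).

q_2 = (-0.5774, 0.5774, 0.5774)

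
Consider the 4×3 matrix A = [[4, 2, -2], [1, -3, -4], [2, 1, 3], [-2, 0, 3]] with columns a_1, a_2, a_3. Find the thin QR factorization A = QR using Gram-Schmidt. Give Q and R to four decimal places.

Q = [[0.8000, 0.2536, -0.2906], [0.2000, -0.9453, 0.1008], [0.4000, 0.1268, 0.8836], [-0.4000, 0.1614, 0.3529]], R = [[5.0000, 1.4000, -2.4000], [0.0000, 3.4699, 4.1385], [0.0000, 0.0000, 3.8875]]

a_1 = (4, 1, 2, -2); ‖a_1‖ = 5.0000, so q_1 = (0.8000, 0.2000, 0.4000, -0.4000).
q_1·a_2 = 0.8000·2 + 0.2000·(-3) + 0.4000·1 + (-0.4000)·0 = 1.4000.
u_2 = a_2 − 1.4000·q_1 = (0.8800, -3.2800, 0.4400, 0.5600).
‖u_2‖ = 3.4699, so q_2 = (0.2536, -0.9453, 0.1268, 0.1614).
q_1·a_3 = 0.8000·(-2) + 0.2000·(-4) + 0.4000·3 + (-0.4000)·3 = -2.4000; q_2·a_3 = 0.2536·(-2) + (-0.9453)·(-4) + 0.1268·3 + 0.1614·3 = 4.1385.
u_3 = a_3 + 2.4000·q_1 − 4.1385·q_2 = (-1.1296, 0.3920, 3.4352, 1.3721).
‖u_3‖ = 3.8875, so q_3 = (-0.2906, 0.1008, 0.8836, 0.3529).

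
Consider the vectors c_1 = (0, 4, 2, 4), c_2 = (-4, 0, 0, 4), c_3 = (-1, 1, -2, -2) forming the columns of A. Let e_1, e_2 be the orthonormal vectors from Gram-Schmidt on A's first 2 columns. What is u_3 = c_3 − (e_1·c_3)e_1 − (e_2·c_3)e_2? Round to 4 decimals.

c_1 = (0, 4, 2, 4); ‖c_1‖ = 6.0000, so e_1 = (0.0000, 0.6667, 0.3333, 0.6667).
e_1·c_2 = 0.0000·(-4) + 0.6667·0 + 0.3333·0 + 0.6667·4 = 2.6667.
u_2 = c_2 − 2.6667·e_1 = (-4.0000, -1.7778, -0.8889, 2.2222).
‖u_2‖ = 4.9889, so e_2 = (-0.8018, -0.3563, -0.1782, 0.4454).
e_1·c_3 = 0.0000·(-1) + 0.6667·1 + 0.3333·(-2) + 0.6667·(-2) = -1.3333; e_2·c_3 = (-0.8018)·(-1) + (-0.3563)·1 + (-0.1782)·(-2) + 0.4454·(-2) = -0.0891.
u_3 = c_3 + 1.3333·e_1 + 0.0891·e_2 = (-1.0714, 1.8571, -1.5714, -1.0714).

u_3 = (-1.0714, 1.8571, -1.5714, -1.0714)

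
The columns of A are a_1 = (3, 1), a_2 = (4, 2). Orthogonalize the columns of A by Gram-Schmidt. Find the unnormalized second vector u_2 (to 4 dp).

q_1 = a_1/‖a_1‖ = (3, 1)/3.1623 = (0.9487, 0.3162).
r_{12} = q_1·a_2 = 4.4272.
u_2 = a_2 − 4.4272·q_1 = (-0.2000, 0.6000).

u_2 = (-0.2000, 0.6000)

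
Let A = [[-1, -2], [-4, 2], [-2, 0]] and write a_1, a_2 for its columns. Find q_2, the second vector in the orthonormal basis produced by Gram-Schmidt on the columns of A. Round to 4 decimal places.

q_2 = (-0.9117, 0.3419, -0.2279)

a_1 = (-1, -4, -2); ‖a_1‖ = 4.5826, so q_1 = (-0.2182, -0.8729, -0.4364).
q_1·a_2 = (-0.2182)·(-2) + (-0.8729)·2 + (-0.4364)·0 = -1.3093.
u_2 = a_2 + 1.3093·q_1 = (-2.2857, 0.8571, -0.5714).
‖u_2‖ = 2.5071, so q_2 = (-0.9117, 0.3419, -0.2279).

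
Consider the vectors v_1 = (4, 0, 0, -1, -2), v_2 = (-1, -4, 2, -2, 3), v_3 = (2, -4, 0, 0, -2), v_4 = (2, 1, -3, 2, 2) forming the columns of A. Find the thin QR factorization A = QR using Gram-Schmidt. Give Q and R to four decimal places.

v_1 = (4, 0, 0, -1, -2); ‖v_1‖ = 4.5826, so q_1 = (0.8729, 0.0000, 0.0000, -0.2182, -0.4364).
q_1·v_2 = 0.8729·(-1) + 0.0000·(-4) + 0.0000·2 + (-0.2182)·(-2) + (-0.4364)·3 = -1.7457.
u_2 = v_2 + 1.7457·q_1 = (0.5238, -4.0000, 2.0000, -2.3810, 2.2381).
‖u_2‖ = 5.5635, so q_2 = (0.0942, -0.7190, 0.3595, -0.4280, 0.4023).
q_1·v_3 = 0.8729·2 + 0.0000·(-4) + 0.0000·0 + (-0.2182)·0 + (-0.4364)·(-2) = 2.6186; q_2·v_3 = 0.0942·2 + (-0.7190)·(-4) + 0.3595·0 + (-0.4280)·0 + 0.4023·(-2) = 2.2596.
u_3 = v_3 − 2.6186·q_1 − 2.2596·q_2 = (-0.4985, -2.3754, -0.8123, 1.5385, -1.7662).
‖u_3‖ = 3.4694, so q_3 = (-0.1437, -0.6847, -0.2341, 0.4434, -0.5091).
q_1·v_4 = 0.8729·2 + 0.0000·1 + 0.0000·(-3) + (-0.2182)·2 + (-0.4364)·2 = 0.4364; q_2·v_4 = 0.0942·2 + (-0.7190)·1 + 0.3595·(-3) + (-0.4280)·2 + 0.4023·2 = -1.6605; q_3·v_4 = (-0.1437)·2 + (-0.6847)·1 + (-0.2341)·(-3) + 0.4434·2 + (-0.5091)·2 = -0.4009.
u_4 = v_4 − 0.4364·q_1 + 1.6605·q_2 + 0.4009·q_3 = (1.7178, -0.4683, -2.4969, 1.5624, 2.6544).
‖u_4‖ = 4.3464, so q_4 = (0.3952, -0.1077, -0.5745, 0.3595, 0.6107).

Q = [[0.8729, 0.0942, -0.1437, 0.3952], [0.0000, -0.7190, -0.6847, -0.1077], [0.0000, 0.3595, -0.2341, -0.5745], [-0.2182, -0.4280, 0.4434, 0.3595], [-0.4364, 0.4023, -0.5091, 0.6107]], R = [[4.5826, -1.7457, 2.6186, 0.4364], [0.0000, 5.5635, 2.2596, -1.6605], [0.0000, 0.0000, 3.4694, -0.4009], [0.0000, 0.0000, 0.0000, 4.3464]]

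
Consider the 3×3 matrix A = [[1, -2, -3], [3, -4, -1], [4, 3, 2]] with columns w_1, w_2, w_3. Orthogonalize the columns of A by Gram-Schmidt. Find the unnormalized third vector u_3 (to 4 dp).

w_1 = (1, 3, 4); ‖w_1‖ = 5.0990, so e_1 = (0.1961, 0.5883, 0.7845).
e_1·w_2 = 0.1961·(-2) + 0.5883·(-4) + 0.7845·3 = -0.3922.
u_2 = w_2 + 0.3922·e_1 = (-1.9231, -3.7692, 3.3077).
‖u_2‖ = 5.3709, so e_2 = (-0.3581, -0.7018, 0.6159).
e_1·w_3 = 0.1961·(-3) + 0.5883·(-1) + 0.7845·2 = 0.3922; e_2·w_3 = (-0.3581)·(-3) + (-0.7018)·(-1) + 0.6159·2 = 3.0077.
u_3 = w_3 − 0.3922·e_1 − 3.0077·e_2 = (-2.0000, 0.8800, -0.1600).

u_3 = (-2.0000, 0.8800, -0.1600)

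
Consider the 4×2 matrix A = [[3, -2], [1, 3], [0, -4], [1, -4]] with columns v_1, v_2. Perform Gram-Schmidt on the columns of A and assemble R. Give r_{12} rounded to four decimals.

e_1 = v_1/‖v_1‖ = (3, 1, 0, 1)/3.3166 = (0.9045, 0.3015, 0.0000, 0.3015).
r_{12} = e_1·v_2 = -2.1106.

r_{12} = -2.1106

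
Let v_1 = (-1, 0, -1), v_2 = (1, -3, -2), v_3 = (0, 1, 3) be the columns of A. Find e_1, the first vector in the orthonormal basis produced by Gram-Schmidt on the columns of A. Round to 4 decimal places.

e_1 = (-0.7071, 0.0000, -0.7071)

v_1 = (-1, 0, -1); ‖v_1‖ = 1.4142, so e_1 = (-0.7071, 0.0000, -0.7071).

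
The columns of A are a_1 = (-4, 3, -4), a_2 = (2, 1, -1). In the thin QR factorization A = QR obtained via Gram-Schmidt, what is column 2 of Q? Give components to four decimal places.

e_2 = (0.7783, 0.4390, -0.4490)

a_1 = (-4, 3, -4); ‖a_1‖ = 6.4031, so e_1 = (-0.6247, 0.4685, -0.6247).
e_1·a_2 = (-0.6247)·2 + 0.4685·1 + (-0.6247)·(-1) = -0.1562.
u_2 = a_2 + 0.1562·e_1 = (1.9024, 1.0732, -1.0976).
‖u_2‖ = 2.4445, so e_2 = (0.7783, 0.4390, -0.4490).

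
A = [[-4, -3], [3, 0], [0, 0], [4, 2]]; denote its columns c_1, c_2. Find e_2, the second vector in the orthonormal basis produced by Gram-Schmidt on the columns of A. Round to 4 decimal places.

e_2 = (-0.5823, -0.8125, 0.0000, 0.0271)

e_1 = c_1/‖c_1‖ = (-4, 3, 0, 4)/6.4031 = (-0.6247, 0.4685, 0.0000, 0.6247).
r_{12} = e_1·c_2 = 3.1235.
u_2 = c_2 − 3.1235·e_1 = (-1.0488, -1.4634, 0.0000, 0.0488).
‖u_2‖ = 1.8011, so e_2 = (-0.5823, -0.8125, 0.0000, 0.0271).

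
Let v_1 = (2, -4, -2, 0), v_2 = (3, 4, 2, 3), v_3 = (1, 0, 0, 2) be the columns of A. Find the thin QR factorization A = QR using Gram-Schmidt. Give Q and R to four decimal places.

e_1 = v_1/‖v_1‖ = (2, -4, -2, 0)/4.8990 = (0.4082, -0.8165, -0.4082, 0.0000).
r_{12} = e_1·v_2 = -2.8577.
u_2 = v_2 + 2.8577·e_1 = (4.1667, 1.6667, 0.8333, 3.0000).
‖u_2‖ = 5.4620, so e_2 = (0.7628, 0.3051, 0.1526, 0.5493).
r_{13} = e_1·v_3 = 0.4082; r_{23} = e_2·v_3 = 1.8613.
u_3 = v_3 − 0.4082·e_1 − 1.8613·e_2 = (-0.5866, -0.2346, -0.1173, 0.9777).
‖u_3‖ = 1.1699, so e_3 = (-0.5014, -0.2006, -0.1003, 0.8357).

Q = [[0.4082, 0.7628, -0.5014], [-0.8165, 0.3051, -0.2006], [-0.4082, 0.1526, -0.1003], [0.0000, 0.5493, 0.8357]], R = [[4.8990, -2.8577, 0.4082], [0.0000, 5.4620, 1.8613], [0.0000, 0.0000, 1.1699]]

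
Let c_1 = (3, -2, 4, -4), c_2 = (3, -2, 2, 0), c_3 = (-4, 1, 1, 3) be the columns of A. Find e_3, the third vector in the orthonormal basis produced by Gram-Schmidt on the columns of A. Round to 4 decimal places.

e_1 = c_1/‖c_1‖ = (3, -2, 4, -4)/6.7082 = (0.4472, -0.2981, 0.5963, -0.5963).
r_{12} = e_1·c_2 = 3.1305.
u_2 = c_2 − 3.1305·e_1 = (1.6000, -1.0667, 0.1333, 1.8667).
‖u_2‖ = 2.6833, so e_2 = (0.5963, -0.3975, 0.0497, 0.6957).
r_{13} = e_1·c_3 = -3.2796; r_{23} = e_2·c_3 = -0.6460.
u_3 = c_3 + 3.2796·e_1 + 0.6460·e_2 = (-2.1481, -0.2346, 2.9877, 1.4938).
‖u_3‖ = 3.9783, so e_3 = (-0.5400, -0.0590, 0.7510, 0.3755).

e_3 = (-0.5400, -0.0590, 0.7510, 0.3755)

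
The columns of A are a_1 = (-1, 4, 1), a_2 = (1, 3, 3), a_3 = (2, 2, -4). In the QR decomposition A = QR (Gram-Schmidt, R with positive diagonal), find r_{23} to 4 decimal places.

a_1 = (-1, 4, 1); ‖a_1‖ = 4.2426, so e_1 = (-0.2357, 0.9428, 0.2357).
e_1·a_2 = (-0.2357)·1 + 0.9428·3 + 0.2357·3 = 3.2998.
u_2 = a_2 − 3.2998·e_1 = (1.7778, -0.1111, 2.2222).
‖u_2‖ = 2.8480, so e_2 = (0.6242, -0.0390, 0.7803).
r_{23} = e_2·a_3 = -1.9507.

r_{23} = -1.9507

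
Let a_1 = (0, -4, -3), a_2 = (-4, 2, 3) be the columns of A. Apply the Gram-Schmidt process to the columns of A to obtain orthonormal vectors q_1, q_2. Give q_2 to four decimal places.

q_2 = (-0.9578, -0.1724, 0.2299)

q_1 = a_1/‖a_1‖ = (0, -4, -3)/5.0000 = (0.0000, -0.8000, -0.6000).
r_{12} = q_1·a_2 = -3.4000.
u_2 = a_2 + 3.4000·q_1 = (-4.0000, -0.7200, 0.9600).
‖u_2‖ = 4.1761, so q_2 = (-0.9578, -0.1724, 0.2299).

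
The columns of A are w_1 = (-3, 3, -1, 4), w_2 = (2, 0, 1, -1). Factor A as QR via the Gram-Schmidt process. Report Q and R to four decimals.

Q = [[-0.5071, 0.6629], [0.5071, 0.5913], [-0.1690, 0.4300], [0.6761, 0.1613]], R = [[5.9161, -1.8593], [0.0000, 1.5946]]

w_1 = (-3, 3, -1, 4); ‖w_1‖ = 5.9161, so q_1 = (-0.5071, 0.5071, -0.1690, 0.6761).
q_1·w_2 = (-0.5071)·2 + 0.5071·0 + (-0.1690)·1 + 0.6761·(-1) = -1.8593.
u_2 = w_2 + 1.8593·q_1 = (1.0571, 0.9429, 0.6857, 0.2571).
‖u_2‖ = 1.5946, so q_2 = (0.6629, 0.5913, 0.4300, 0.1613).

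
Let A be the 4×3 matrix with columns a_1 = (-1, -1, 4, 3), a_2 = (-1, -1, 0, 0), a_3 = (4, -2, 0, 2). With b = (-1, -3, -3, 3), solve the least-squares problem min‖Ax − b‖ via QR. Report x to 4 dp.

a_1 = (-1, -1, 4, 3); ‖a_1‖ = 5.1962, so e_1 = (-0.1925, -0.1925, 0.7698, 0.5774).
e_1·a_2 = (-0.1925)·(-1) + (-0.1925)·(-1) + 0.7698·0 + 0.5774·0 = 0.3849.
u_2 = a_2 − 0.3849·e_1 = (-0.9259, -0.9259, -0.2963, -0.2222).
‖u_2‖ = 1.3608, so e_2 = (-0.6804, -0.6804, -0.2177, -0.1633).
e_1·a_3 = (-0.1925)·4 + (-0.1925)·(-2) + 0.7698·0 + 0.5774·2 = 0.7698; e_2·a_3 = (-0.6804)·4 + (-0.6804)·(-2) + (-0.2177)·0 + (-0.1633)·2 = -1.6874.
u_3 = a_3 − 0.7698·e_1 + 1.6874·e_2 = (3.0000, -3.0000, -0.9600, 1.2800).
‖u_3‖ = 4.5343, so e_3 = (0.6616, -0.6616, -0.2117, 0.2823).
Qᵀb = (0.1925, 2.8850, 2.8053).
Back-substitute: x_3 = 2.8053/4.5343 = 0.6187.
x_2 = (2.8850 + 1.6874·0.6187)/1.3608 = 2.8872.
x_1 = (0.1925 − 0.3849·2.8872 − 0.7698·0.6187)/5.1962 = -0.2685.

x = (-0.2685, 2.8872, 0.6187)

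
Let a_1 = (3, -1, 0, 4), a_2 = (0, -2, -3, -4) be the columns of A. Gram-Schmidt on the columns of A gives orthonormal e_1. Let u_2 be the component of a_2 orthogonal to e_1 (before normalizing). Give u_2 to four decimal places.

e_1 = a_1/‖a_1‖ = (3, -1, 0, 4)/5.0990 = (0.5883, -0.1961, 0.0000, 0.7845).
r_{12} = e_1·a_2 = -2.7456.
u_2 = a_2 + 2.7456·e_1 = (1.6154, -2.5385, -3.0000, -1.8462).

u_2 = (1.6154, -2.5385, -3.0000, -1.8462)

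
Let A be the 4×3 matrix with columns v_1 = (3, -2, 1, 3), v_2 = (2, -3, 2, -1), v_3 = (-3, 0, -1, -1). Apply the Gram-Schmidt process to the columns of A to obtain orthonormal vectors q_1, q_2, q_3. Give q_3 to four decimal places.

q_3 = (-0.6688, -0.6616, -0.1798, 0.2876)

q_1 = v_1/‖v_1‖ = (3, -2, 1, 3)/4.7958 = (0.6255, -0.4170, 0.2085, 0.6255).
r_{12} = q_1·v_2 = 2.2937.
u_2 = v_2 − 2.2937·q_1 = (0.5652, -2.0435, 1.5217, -2.4348).
‖u_2‖ = 3.5692, so q_2 = (0.1584, -0.5725, 0.4264, -0.6822).
r_{13} = q_1·v_3 = -2.7107; r_{23} = q_2·v_3 = -0.2193.
u_3 = v_3 + 2.7107·q_1 + 0.2193·q_2 = (-1.2696, -1.2560, -0.3413, 0.5461).
‖u_3‖ = 1.8984, so q_3 = (-0.6688, -0.6616, -0.1798, 0.2876).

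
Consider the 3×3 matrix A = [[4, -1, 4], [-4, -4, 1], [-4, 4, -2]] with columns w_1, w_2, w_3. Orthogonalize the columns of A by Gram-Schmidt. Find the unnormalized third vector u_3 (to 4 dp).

u_3 = (2.0408, 0.7653, 1.2755)

w_1 = (4, -4, -4); ‖w_1‖ = 6.9282, so q_1 = (0.5774, -0.5774, -0.5774).
q_1·w_2 = 0.5774·(-1) + (-0.5774)·(-4) + (-0.5774)·4 = -0.5774.
u_2 = w_2 + 0.5774·q_1 = (-0.6667, -4.3333, 3.6667).
‖u_2‖ = 5.7155, so q_2 = (-0.1166, -0.7582, 0.6415).
q_1·w_3 = 0.5774·4 + (-0.5774)·1 + (-0.5774)·(-2) = 2.8868; q_2·w_3 = (-0.1166)·4 + (-0.7582)·1 + 0.6415·(-2) = -2.5078.
u_3 = w_3 − 2.8868·q_1 + 2.5078·q_2 = (2.0408, 0.7653, 1.2755).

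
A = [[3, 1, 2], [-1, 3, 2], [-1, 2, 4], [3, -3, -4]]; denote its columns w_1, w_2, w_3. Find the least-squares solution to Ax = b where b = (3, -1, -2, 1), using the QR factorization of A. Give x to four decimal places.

w_1 = (3, -1, -1, 3); ‖w_1‖ = 4.4721, so q_1 = (0.6708, -0.2236, -0.2236, 0.6708).
q_1·w_2 = 0.6708·1 + (-0.2236)·3 + (-0.2236)·2 + 0.6708·(-3) = -2.4597.
u_2 = w_2 + 2.4597·q_1 = (2.6500, 2.4500, 1.4500, -1.3500).
‖u_2‖ = 4.1170, so q_2 = (0.6437, 0.5951, 0.3522, -0.3279).
q_1·w_3 = 0.6708·2 + (-0.2236)·2 + (-0.2236)·4 + 0.6708·(-4) = -2.6833; q_2·w_3 = 0.6437·2 + 0.5951·2 + 0.3522·4 + (-0.3279)·(-4) = 5.1979.
u_3 = w_3 + 2.6833·q_1 − 5.1979·q_2 = (0.4543, -1.6932, 1.5693, -0.4956).
‖u_3‖ = 2.4045, so q_3 = (0.1889, -0.7042, 0.6527, -0.2061).
Qᵀb = (3.3541, 0.3036, -0.2405).
Back-substitute: x_3 = -0.2405/2.4045 = -0.1000.
x_2 = (0.3036 − 5.1979·(-0.1000))/4.1170 = 0.2000.
x_1 = (3.3541 + 2.4597·0.2000 + 2.6833·(-0.1000))/4.4721 = 0.8000.

x = (0.8000, 0.2000, -0.1000)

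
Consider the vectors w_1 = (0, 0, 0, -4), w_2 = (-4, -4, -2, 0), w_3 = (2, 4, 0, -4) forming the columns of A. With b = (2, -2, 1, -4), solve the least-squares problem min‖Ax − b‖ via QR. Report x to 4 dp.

x = (2.3333, -0.9444, -1.3333)

w_1 = (0, 0, 0, -4); ‖w_1‖ = 4.0000, so e_1 = (0.0000, 0.0000, 0.0000, -1.0000).
e_1·w_2 = 0.0000·(-4) + 0.0000·(-4) + 0.0000·(-2) + (-1.0000)·0 = 0.0000.
u_2 = w_2 + 0.0000·e_1 = (-4.0000, -4.0000, -2.0000, 0.0000).
‖u_2‖ = 6.0000, so e_2 = (-0.6667, -0.6667, -0.3333, 0.0000).
e_1·w_3 = 0.0000·2 + 0.0000·4 + 0.0000·0 + (-1.0000)·(-4) = 4.0000; e_2·w_3 = (-0.6667)·2 + (-0.6667)·4 + (-0.3333)·0 + 0.0000·(-4) = -4.0000.
u_3 = w_3 − 4.0000·e_1 + 4.0000·e_2 = (-0.6667, 1.3333, -1.3333, 0.0000).
‖u_3‖ = 2.0000, so e_3 = (-0.3333, 0.6667, -0.6667, 0.0000).
Qᵀb = (4.0000, -0.3333, -2.6667).
Back-substitute: x_3 = -2.6667/2.0000 = -1.3333.
x_2 = (-0.3333 + 4.0000·(-1.3333))/6.0000 = -0.9444.
x_1 = (4.0000 + 0.0000·(-0.9444) − 4.0000·(-1.3333))/4.0000 = 2.3333.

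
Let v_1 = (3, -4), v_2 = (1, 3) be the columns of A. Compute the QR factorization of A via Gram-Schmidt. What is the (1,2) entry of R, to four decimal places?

r_{12} = -1.8000

v_1 = (3, -4); ‖v_1‖ = 5.0000, so q_1 = (0.6000, -0.8000).
r_{12} = q_1·v_2 = -1.8000.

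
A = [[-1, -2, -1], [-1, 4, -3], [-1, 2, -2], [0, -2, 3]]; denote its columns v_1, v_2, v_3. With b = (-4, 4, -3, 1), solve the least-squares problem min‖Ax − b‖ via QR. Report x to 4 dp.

x = (0.6203, 1.5190, 1.2025)

v_1 = (-1, -1, -1, 0); ‖v_1‖ = 1.7321, so q_1 = (-0.5774, -0.5774, -0.5774, 0.0000).
q_1·v_2 = (-0.5774)·(-2) + (-0.5774)·4 + (-0.5774)·2 + 0.0000·(-2) = -2.3094.
u_2 = v_2 + 2.3094·q_1 = (-3.3333, 2.6667, 0.6667, -2.0000).
‖u_2‖ = 4.7610, so q_2 = (-0.7001, 0.5601, 0.1400, -0.4201).
q_1·v_3 = (-0.5774)·(-1) + (-0.5774)·(-3) + (-0.5774)·(-2) + 0.0000·3 = 3.4641; q_2·v_3 = (-0.7001)·(-1) + 0.5601·(-3) + 0.1400·(-2) + (-0.4201)·3 = -2.5205.
u_3 = v_3 − 3.4641·q_1 + 2.5205·q_2 = (-0.7647, 0.4118, 0.3529, 1.9412).
‖u_3‖ = 2.1557, so q_3 = (-0.3547, 0.1910, 0.1637, 0.9005).
Qᵀb = (1.7321, 4.2008, 2.5923).
Back-substitute: x_3 = 2.5923/2.1557 = 1.2025.
x_2 = (4.2008 + 2.5205·1.2025)/4.7610 = 1.5190.
x_1 = (1.7321 + 2.3094·1.5190 − 3.4641·1.2025)/1.7321 = 0.6203.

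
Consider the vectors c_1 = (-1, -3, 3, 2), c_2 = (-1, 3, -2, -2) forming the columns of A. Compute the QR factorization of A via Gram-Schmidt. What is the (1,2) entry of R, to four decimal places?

r_{12} = -3.7533

c_1 = (-1, -3, 3, 2); ‖c_1‖ = 4.7958, so e_1 = (-0.2085, -0.6255, 0.6255, 0.4170).
r_{12} = e_1·c_2 = -3.7533.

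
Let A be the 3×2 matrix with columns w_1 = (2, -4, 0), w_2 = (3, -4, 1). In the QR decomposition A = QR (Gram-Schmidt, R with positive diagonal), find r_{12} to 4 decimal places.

w_1 = (2, -4, 0); ‖w_1‖ = 4.4721, so q_1 = (0.4472, -0.8944, 0.0000).
r_{12} = q_1·w_2 = 4.9193.

r_{12} = 4.9193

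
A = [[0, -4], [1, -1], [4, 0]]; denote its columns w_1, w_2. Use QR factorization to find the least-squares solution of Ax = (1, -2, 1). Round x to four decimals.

w_1 = (0, 1, 4); ‖w_1‖ = 4.1231, so q_1 = (0.0000, 0.2425, 0.9701).
q_1·w_2 = 0.0000·(-4) + 0.2425·(-1) + 0.9701·0 = -0.2425.
u_2 = w_2 + 0.2425·q_1 = (-4.0000, -0.9412, 0.2353).
‖u_2‖ = 4.1160, so q_2 = (-0.9718, -0.2287, 0.0572).
Qᵀb = (0.4851, -0.4573).
Back-substitute: x_2 = -0.4573/4.1160 = -0.1111.
x_1 = (0.4851 + 0.2425·(-0.1111))/4.1231 = 0.1111.

x = (0.1111, -0.1111)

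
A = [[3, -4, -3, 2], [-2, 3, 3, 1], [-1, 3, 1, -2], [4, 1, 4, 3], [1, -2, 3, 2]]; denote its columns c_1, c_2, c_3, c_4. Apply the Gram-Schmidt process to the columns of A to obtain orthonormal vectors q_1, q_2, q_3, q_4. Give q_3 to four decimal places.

q_3 = (-0.2938, 0.3440, -0.2054, 0.1263, 0.8586)

c_1 = (3, -2, -1, 4, 1); ‖c_1‖ = 5.5678, so q_1 = (0.5388, -0.3592, -0.1796, 0.7184, 0.1796).
q_1·c_2 = 0.5388·(-4) + (-0.3592)·3 + (-0.1796)·3 + 0.7184·1 + 0.1796·(-2) = -3.4125.
u_2 = c_2 + 3.4125·q_1 = (-2.1613, 1.7742, 2.3871, 3.4516, -1.3871).
‖u_2‖ = 5.2302, so q_2 = (-0.4132, 0.3392, 0.4564, 0.6599, -0.2652).
q_1·c_3 = 0.5388·(-3) + (-0.3592)·3 + (-0.1796)·1 + 0.7184·4 + 0.1796·3 = 0.5388; q_2·c_3 = (-0.4132)·(-3) + 0.3392·3 + 0.4564·1 + 0.6599·4 + (-0.2652)·3 = 4.5579.
u_3 = c_3 − 0.5388·q_1 − 4.5579·q_2 = (-1.4068, 1.6474, -0.9835, 0.6050, 4.1120).
‖u_3‖ = 4.7891, so q_3 = (-0.2938, 0.3440, -0.2054, 0.1263, 0.8586).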